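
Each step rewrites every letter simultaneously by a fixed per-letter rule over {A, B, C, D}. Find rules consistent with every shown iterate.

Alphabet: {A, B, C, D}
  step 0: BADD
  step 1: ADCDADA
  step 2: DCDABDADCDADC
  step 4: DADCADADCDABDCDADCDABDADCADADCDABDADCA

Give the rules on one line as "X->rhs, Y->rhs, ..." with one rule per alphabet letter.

  step 1 ⇒ step 2: ADCDADA ⇒ DC·DA·B·DA·DC·DA·DC
    A ↦ DC
    C ↦ B
    D ↦ DA
  step 0 ⇒ step 1: BADD ⇒ A·DC·DA·DA
    B ↦ A

A->DC, B->A, C->B, D->DA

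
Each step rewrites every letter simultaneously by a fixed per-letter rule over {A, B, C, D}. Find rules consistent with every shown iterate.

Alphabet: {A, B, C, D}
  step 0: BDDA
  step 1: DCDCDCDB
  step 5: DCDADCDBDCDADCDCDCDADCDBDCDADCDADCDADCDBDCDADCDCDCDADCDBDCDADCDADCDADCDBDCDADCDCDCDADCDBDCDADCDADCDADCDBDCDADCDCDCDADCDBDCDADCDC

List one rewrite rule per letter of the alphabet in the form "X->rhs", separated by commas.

A->DB, B->DC, C->DA, D->DC

  step 0 ⇒ step 1: BDDA ⇒ DC·DC·DC·DB
    A ↦ DB
    B ↦ DC
    D ↦ DC
    C ↦ DA  (constrained at step 1)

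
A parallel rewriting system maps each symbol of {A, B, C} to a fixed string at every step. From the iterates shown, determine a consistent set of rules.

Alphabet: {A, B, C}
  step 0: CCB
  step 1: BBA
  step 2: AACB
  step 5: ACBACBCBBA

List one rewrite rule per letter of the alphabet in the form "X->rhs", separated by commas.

A->CB, B->A, C->B

  step 1 ⇒ step 2: BBA ⇒ A·A·CB
    A ↦ CB
    B ↦ A
  step 0 ⇒ step 1: CCB ⇒ B·B·A
    C ↦ B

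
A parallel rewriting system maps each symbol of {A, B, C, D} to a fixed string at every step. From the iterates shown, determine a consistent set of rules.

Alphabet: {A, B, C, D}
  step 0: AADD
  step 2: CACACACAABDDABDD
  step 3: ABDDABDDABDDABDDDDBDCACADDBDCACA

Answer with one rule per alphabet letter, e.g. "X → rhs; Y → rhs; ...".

  step 2 ⇒ step 3: CACACACAABDDABDD ⇒ AB·DD·AB·DD·AB·DD·AB·DD·DD·BD·CA·CA·DD·BD·CA·CA
    A ↦ DD
    B ↦ BD
    C ↦ AB
    D ↦ CA

A->DD, B->BD, C->AB, D->CA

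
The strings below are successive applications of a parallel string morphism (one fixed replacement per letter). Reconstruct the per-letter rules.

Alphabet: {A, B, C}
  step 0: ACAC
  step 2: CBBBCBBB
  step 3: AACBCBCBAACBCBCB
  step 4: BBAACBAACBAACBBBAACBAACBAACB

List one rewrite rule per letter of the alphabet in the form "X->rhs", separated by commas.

A->B, B->CB, C->AA

  step 3 ⇒ step 4: AACBCBCBAACBCBCB ⇒ B·B·AA·CB·AA·CB·AA·CB·B·B·AA·CB·AA·CB·AA·CB
    A ↦ B
    B ↦ CB
    C ↦ AA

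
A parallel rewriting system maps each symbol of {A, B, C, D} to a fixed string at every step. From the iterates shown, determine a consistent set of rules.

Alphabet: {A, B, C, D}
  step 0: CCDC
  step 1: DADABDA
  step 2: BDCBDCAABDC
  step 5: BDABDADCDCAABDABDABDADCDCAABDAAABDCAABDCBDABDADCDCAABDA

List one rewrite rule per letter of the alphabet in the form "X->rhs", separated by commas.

  step 1 ⇒ step 2: DADABDA ⇒ B·DC·B·DC·AA·B·DC
    A ↦ DC
    B ↦ AA
    D ↦ B
  step 0 ⇒ step 1: CCDC ⇒ DA·DA·B·DA
    C ↦ DA

A->DC, B->AA, C->DA, D->B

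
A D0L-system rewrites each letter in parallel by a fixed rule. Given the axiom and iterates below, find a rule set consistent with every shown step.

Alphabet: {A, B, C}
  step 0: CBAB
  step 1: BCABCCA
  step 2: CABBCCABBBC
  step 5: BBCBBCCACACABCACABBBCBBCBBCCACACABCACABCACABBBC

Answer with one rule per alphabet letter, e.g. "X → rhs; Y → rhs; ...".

  step 1 ⇒ step 2: BCABCCA ⇒ CA·B·BC·CA·B·B·BC
    A ↦ BC
    B ↦ CA
    C ↦ B

A->BC, B->CA, C->B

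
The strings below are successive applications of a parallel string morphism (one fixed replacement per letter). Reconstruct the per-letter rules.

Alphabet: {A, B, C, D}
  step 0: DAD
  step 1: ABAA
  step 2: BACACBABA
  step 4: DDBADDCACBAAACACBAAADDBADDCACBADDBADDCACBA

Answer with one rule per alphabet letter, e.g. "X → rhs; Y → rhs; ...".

  step 1 ⇒ step 2: ABAA ⇒ BA·CAC·BA·BA
    A ↦ BA
    B ↦ CAC
    C ↦ DD  (constrained at step 2)
  step 0 ⇒ step 1: DAD ⇒ A·BA·A
    D ↦ A

A->BA, B->CAC, C->DD, D->A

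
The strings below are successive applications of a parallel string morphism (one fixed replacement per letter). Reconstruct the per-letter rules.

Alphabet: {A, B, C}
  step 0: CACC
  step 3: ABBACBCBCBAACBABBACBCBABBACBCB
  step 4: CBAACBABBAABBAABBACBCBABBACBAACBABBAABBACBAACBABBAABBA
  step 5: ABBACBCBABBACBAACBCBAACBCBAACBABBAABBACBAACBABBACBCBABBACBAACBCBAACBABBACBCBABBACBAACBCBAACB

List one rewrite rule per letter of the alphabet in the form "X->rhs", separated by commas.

  step 4 ⇒ step 5: CBAACBABBAABBAABBACBCBABBACBAACBABBAABBACBAACBABBAABBA ⇒ ABB·A·CB·CB·ABB·A·CB·A·A·CB·CB·A·A·CB·CB·A·A·CB·ABB·A·ABB·A·CB·A·A·CB·ABB·A·CB·CB·ABB·A·CB·A·A·CB·CB·A·A·CB·ABB·A·CB·CB·ABB·A·CB·A·A·CB·CB·A·A·CB
    A ↦ CB
    B ↦ A
    C ↦ ABB

A->CB, B->A, C->ABB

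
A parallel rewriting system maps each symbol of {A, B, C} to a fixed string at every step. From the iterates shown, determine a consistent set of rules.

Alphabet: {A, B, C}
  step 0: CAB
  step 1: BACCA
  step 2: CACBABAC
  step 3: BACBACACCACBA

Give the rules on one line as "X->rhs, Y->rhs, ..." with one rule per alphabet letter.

  step 2 ⇒ step 3: CACBABAC ⇒ BA·C·BA·CA·C·CA·C·BA
    A ↦ C
    B ↦ CA
    C ↦ BA

A->C, B->CA, C->BA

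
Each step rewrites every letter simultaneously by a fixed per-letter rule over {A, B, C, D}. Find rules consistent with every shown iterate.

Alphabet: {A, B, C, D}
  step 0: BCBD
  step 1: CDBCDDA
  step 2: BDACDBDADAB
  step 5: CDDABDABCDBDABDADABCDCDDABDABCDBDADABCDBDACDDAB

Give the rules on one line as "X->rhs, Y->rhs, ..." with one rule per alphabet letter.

  step 1 ⇒ step 2: CDBCDDA ⇒ B·DA·CD·B·DA·DA·B
    A ↦ B
    B ↦ CD
    C ↦ B
    D ↦ DA

A->B, B->CD, C->B, D->DA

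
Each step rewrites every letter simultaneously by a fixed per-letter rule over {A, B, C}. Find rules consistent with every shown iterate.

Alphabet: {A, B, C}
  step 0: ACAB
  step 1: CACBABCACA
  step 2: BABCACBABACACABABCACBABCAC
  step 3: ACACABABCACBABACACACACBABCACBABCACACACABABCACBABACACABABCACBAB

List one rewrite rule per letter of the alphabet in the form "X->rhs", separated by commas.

  step 2 ⇒ step 3: BABCACBABACACABABCACBABCAC ⇒ A·CAC·A·BAB·CAC·BAB·A·CAC·A·CAC·BAB·CAC·BAB·CAC·A·CAC·A·BAB·CAC·BAB·A·CAC·A·BAB·CAC·BAB
    A ↦ CAC
    B ↦ A
    C ↦ BAB

A->CAC, B->A, C->BAB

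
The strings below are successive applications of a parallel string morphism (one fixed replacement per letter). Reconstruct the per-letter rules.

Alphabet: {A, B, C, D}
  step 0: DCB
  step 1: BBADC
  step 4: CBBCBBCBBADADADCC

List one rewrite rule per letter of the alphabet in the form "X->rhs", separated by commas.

  step 0 ⇒ step 1: DCB ⇒ BB·AD·C
    B ↦ C
    C ↦ AD
    D ↦ BB
    A ↦ C  (constrained at step 1)

A->C, B->C, C->AD, D->BB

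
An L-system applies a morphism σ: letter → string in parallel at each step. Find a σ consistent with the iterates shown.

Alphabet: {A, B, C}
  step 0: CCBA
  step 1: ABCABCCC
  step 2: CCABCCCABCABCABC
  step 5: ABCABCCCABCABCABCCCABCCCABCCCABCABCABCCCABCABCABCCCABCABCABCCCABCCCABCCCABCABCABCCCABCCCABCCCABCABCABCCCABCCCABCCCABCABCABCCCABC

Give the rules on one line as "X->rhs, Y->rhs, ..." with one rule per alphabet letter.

  step 1 ⇒ step 2: ABCABCCC ⇒ C·C·ABC·C·C·ABC·ABC·ABC
    A ↦ C
    B ↦ C
    C ↦ ABC

A->C, B->C, C->ABC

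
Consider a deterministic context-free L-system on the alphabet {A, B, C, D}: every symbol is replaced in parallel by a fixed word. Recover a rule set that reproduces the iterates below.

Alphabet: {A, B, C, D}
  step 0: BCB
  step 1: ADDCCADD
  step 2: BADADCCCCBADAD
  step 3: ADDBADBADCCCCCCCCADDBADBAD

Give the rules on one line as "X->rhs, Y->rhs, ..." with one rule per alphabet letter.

A->B, B->ADD, C->CC, D->AD

  step 2 ⇒ step 3: BADADCCCCBADAD ⇒ ADD·B·AD·B·AD·CC·CC·CC·CC·ADD·B·AD·B·AD
    A ↦ B
    B ↦ ADD
    C ↦ CC
    D ↦ AD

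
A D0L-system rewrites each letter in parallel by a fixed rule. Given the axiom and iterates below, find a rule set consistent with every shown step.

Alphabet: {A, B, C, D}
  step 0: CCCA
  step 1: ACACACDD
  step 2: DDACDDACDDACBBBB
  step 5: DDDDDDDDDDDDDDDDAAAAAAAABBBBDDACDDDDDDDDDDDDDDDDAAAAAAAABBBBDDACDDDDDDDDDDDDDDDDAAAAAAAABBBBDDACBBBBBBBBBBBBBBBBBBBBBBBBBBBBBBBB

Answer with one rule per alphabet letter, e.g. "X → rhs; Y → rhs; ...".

A->DD, B->AA, C->AC, D->BB

  step 1 ⇒ step 2: ACACACDD ⇒ DD·AC·DD·AC·DD·AC·BB·BB
    A ↦ DD
    C ↦ AC
    D ↦ BB
    B ↦ AA  (constrained at step 2)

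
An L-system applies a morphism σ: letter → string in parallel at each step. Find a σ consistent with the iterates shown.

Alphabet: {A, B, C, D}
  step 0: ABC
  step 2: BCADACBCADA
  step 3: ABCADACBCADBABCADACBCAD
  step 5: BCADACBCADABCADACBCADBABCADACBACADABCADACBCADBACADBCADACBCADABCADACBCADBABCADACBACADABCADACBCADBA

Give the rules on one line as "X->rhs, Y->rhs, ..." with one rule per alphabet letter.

  step 2 ⇒ step 3: BCADACBCADA ⇒ A·B·CAD·ACB·CAD·B·A·B·CAD·ACB·CAD
    A ↦ CAD
    B ↦ A
    C ↦ B
    D ↦ ACB

A->CAD, B->A, C->B, D->ACB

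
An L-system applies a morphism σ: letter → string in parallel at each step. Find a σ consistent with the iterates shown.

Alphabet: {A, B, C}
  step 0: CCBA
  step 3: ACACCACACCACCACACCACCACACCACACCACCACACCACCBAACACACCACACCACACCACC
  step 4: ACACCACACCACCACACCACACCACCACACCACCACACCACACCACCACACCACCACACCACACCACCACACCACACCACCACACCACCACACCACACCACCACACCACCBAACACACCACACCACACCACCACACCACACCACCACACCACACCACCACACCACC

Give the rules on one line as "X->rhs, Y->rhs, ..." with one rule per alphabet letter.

  step 3 ⇒ step 4: ACACCACACCACCACACCACCACACCACACCACCACACCACCBAACACACCACACCACACCACC ⇒ AC·ACC·AC·ACC·ACC·AC·ACC·AC·ACC·ACC·AC·ACC·ACC·AC·ACC·AC·ACC·ACC·AC·ACC·ACC·AC·ACC·AC·ACC·ACC·AC·ACC·AC·ACC·ACC·AC·ACC·ACC·AC·ACC·AC·ACC·ACC·AC·ACC·ACC·BA·AC·AC·ACC·AC·ACC·AC·ACC·ACC·AC·ACC·AC·ACC·ACC·AC·ACC·AC·ACC·ACC·AC·ACC·ACC
    A ↦ AC
    B ↦ BA
    C ↦ ACC

A->AC, B->BA, C->ACC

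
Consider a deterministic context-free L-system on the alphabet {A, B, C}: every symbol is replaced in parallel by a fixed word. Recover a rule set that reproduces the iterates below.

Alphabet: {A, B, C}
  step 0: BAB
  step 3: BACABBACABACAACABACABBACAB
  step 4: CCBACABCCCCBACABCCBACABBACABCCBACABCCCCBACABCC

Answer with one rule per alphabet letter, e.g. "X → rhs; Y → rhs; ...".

  step 3 ⇒ step 4: BACABBACABACAACABACABBACAB ⇒ CC·B·ACA·B·CC·CC·B·ACA·B·CC·B·ACA·B·B·ACA·B·CC·B·ACA·B·CC·CC·B·ACA·B·CC
    A ↦ B
    B ↦ CC
    C ↦ ACA

A->B, B->CC, C->ACA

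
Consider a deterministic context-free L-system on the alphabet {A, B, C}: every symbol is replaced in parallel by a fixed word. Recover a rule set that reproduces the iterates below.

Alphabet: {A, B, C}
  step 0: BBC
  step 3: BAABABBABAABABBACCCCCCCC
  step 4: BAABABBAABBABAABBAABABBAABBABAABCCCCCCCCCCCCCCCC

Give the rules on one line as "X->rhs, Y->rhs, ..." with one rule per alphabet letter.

A->AB, B->BA, C->CC

  step 3 ⇒ step 4: BAABABBABAABABBACCCCCCCC ⇒ BA·AB·AB·BA·AB·BA·BA·AB·BA·AB·AB·BA·AB·BA·BA·AB·CC·CC·CC·CC·CC·CC·CC·CC
    A ↦ AB
    B ↦ BA
    C ↦ CC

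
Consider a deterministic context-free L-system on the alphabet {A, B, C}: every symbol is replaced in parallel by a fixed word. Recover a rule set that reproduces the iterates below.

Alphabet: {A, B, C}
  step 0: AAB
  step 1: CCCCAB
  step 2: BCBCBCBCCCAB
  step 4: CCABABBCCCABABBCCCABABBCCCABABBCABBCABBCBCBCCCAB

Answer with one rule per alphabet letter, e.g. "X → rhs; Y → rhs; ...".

  step 1 ⇒ step 2: CCCCAB ⇒ BC·BC·BC·BC·CC·AB
    A ↦ CC
    B ↦ AB
    C ↦ BC

A->CC, B->AB, C->BC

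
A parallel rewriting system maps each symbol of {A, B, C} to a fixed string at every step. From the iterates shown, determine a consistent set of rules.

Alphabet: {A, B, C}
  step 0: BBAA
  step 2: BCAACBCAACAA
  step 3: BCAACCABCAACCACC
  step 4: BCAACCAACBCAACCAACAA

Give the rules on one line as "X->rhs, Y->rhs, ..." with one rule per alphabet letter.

  step 3 ⇒ step 4: BCAACCABCAACCACC ⇒ BCA·A·C·C·A·A·C·BCA·A·C·C·A·A·C·A·A
    A ↦ C
    B ↦ BCA
    C ↦ A

A->C, B->BCA, C->A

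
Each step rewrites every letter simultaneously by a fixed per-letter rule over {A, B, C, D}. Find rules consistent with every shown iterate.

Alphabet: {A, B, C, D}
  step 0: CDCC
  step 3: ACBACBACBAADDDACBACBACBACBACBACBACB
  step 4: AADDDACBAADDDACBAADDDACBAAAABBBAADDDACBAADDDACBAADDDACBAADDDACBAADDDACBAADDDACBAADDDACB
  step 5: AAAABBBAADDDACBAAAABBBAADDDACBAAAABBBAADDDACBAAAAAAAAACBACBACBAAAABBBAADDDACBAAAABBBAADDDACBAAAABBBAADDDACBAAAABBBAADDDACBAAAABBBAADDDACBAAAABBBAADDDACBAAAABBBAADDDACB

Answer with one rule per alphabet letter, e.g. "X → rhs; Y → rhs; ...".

  step 4 ⇒ step 5: AADDDACBAADDDACBAADDDACBAAAABBBAADDDACBAADDDACBAADDDACBAADDDACBAADDDACBAADDDACBAADDDACB ⇒ AA·AA·B·B·B·AA·DDD·ACB·AA·AA·B·B·B·AA·DDD·ACB·AA·AA·B·B·B·AA·DDD·ACB·AA·AA·AA·AA·ACB·ACB·ACB·AA·AA·B·B·B·AA·DDD·ACB·AA·AA·B·B·B·AA·DDD·ACB·AA·AA·B·B·B·AA·DDD·ACB·AA·AA·B·B·B·AA·DDD·ACB·AA·AA·B·B·B·AA·DDD·ACB·AA·AA·B·B·B·AA·DDD·ACB·AA·AA·B·B·B·AA·DDD·ACB
    A ↦ AA
    B ↦ ACB
    C ↦ DDD
    D ↦ B

A->AA, B->ACB, C->DDD, D->B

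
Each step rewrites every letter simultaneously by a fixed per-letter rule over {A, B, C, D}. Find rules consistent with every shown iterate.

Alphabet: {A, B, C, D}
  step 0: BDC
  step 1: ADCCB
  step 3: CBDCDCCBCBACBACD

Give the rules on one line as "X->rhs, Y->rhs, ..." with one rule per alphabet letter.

A->CD, B->A, C->CB, D->DC

  step 0 ⇒ step 1: BDC ⇒ A·DC·CB
    B ↦ A
    C ↦ CB
    D ↦ DC
    A ↦ CD  (constrained at step 1)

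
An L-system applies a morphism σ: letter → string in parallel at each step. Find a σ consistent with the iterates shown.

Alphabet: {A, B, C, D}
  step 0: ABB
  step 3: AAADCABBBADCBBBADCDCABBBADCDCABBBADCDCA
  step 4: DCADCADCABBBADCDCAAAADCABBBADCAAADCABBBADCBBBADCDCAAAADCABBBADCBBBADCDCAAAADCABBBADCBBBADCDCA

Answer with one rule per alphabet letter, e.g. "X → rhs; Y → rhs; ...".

  step 3 ⇒ step 4: AAADCABBBADCBBBADCDCABBBADCDCABBBADCDCA ⇒ DCA·DCA·DCA·BBB·ADC·DCA·A·A·A·DCA·BBB·ADC·A·A·A·DCA·BBB·ADC·BBB·ADC·DCA·A·A·A·DCA·BBB·ADC·BBB·ADC·DCA·A·A·A·DCA·BBB·ADC·BBB·ADC·DCA
    A ↦ DCA
    B ↦ A
    C ↦ ADC
    D ↦ BBB

A->DCA, B->A, C->ADC, D->BBB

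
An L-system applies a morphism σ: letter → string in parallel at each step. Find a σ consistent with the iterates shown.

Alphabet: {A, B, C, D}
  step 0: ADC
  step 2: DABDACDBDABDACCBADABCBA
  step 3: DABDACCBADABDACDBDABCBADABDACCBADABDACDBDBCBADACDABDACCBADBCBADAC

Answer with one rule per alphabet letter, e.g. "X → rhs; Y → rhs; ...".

  step 2 ⇒ step 3: DABDACDBDABDACCBADABCBA ⇒ DAB·DAC·CBA·DAB·DAC·DB·DAB·CBA·DAB·DAC·CBA·DAB·DAC·DB·DB·CBA·DAC·DAB·DAC·CBA·DB·CBA·DAC
    A ↦ DAC
    B ↦ CBA
    C ↦ DB
    D ↦ DAB

A->DAC, B->CBA, C->DB, D->DAB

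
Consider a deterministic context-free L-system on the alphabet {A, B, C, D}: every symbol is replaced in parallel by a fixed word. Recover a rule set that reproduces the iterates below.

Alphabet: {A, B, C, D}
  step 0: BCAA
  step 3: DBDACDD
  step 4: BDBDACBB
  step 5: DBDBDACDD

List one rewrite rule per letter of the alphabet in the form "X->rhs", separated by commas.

A->D, B->D, C->AC, D->B

  step 4 ⇒ step 5: BDBDACBB ⇒ D·B·D·B·D·AC·D·D
    A ↦ D
    B ↦ D
    C ↦ AC
    D ↦ B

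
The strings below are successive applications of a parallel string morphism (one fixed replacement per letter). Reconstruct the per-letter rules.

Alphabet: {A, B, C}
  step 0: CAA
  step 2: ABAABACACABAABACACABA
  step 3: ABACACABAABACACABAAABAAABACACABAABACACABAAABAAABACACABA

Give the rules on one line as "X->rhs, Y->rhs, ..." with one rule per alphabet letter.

  step 2 ⇒ step 3: ABAABACACABAABACACABA ⇒ ABA·CAC·ABA·ABA·CAC·ABA·A·ABA·A·ABA·CAC·ABA·ABA·CAC·ABA·A·ABA·A·ABA·CAC·ABA
    A ↦ ABA
    B ↦ CAC
    C ↦ A

A->ABA, B->CAC, C->A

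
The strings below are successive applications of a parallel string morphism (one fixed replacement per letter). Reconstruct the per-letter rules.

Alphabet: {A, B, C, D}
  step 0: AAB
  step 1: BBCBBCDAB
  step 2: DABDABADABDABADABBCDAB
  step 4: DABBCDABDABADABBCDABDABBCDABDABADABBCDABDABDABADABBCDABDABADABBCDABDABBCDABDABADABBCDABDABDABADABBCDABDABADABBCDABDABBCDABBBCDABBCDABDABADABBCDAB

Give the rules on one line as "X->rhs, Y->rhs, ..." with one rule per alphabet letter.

A->BBC, B->DAB, C->A, D->DA

  step 1 ⇒ step 2: BBCBBCDAB ⇒ DAB·DAB·A·DAB·DAB·A·DA·BBC·DAB
    A ↦ BBC
    B ↦ DAB
    C ↦ A
    D ↦ DA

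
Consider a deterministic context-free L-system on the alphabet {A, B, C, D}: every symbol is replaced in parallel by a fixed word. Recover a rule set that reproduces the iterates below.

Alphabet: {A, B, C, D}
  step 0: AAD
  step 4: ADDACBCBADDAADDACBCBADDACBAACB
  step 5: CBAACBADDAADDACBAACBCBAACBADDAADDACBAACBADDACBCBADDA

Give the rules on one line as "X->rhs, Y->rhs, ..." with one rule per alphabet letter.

  step 4 ⇒ step 5: ADDACBCBADDAADDACBCBADDACBAACB ⇒ CB·A·A·CB·ADD·A·ADD·A·CB·A·A·CB·CB·A·A·CB·ADD·A·ADD·A·CB·A·A·CB·ADD·A·CB·CB·ADD·A
    A ↦ CB
    B ↦ A
    C ↦ ADD
    D ↦ A

A->CB, B->A, C->ADD, D->A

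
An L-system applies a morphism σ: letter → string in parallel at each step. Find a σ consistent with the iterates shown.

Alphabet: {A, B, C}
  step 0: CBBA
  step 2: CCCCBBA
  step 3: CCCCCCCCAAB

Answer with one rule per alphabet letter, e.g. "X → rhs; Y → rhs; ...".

  step 2 ⇒ step 3: CCCCBBA ⇒ CC·CC·CC·CC·A·A·B
    A ↦ B
    B ↦ A
    C ↦ CC

A->B, B->A, C->CC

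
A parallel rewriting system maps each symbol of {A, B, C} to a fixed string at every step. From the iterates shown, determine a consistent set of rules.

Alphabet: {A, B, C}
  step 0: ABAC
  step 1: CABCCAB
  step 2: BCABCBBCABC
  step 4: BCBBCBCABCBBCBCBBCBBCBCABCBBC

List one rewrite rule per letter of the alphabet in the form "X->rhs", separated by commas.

A->CA, B->BC, C->B

  step 1 ⇒ step 2: CABCCAB ⇒ B·CA·BC·B·B·CA·BC
    A ↦ CA
    B ↦ BC
    C ↦ B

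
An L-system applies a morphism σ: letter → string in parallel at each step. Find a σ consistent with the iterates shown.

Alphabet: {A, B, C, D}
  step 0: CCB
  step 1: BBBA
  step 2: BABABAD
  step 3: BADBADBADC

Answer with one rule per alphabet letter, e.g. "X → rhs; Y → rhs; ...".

A->D, B->BA, C->B, D->C

  step 2 ⇒ step 3: BABABAD ⇒ BA·D·BA·D·BA·D·C
    A ↦ D
    B ↦ BA
    D ↦ C
  step 0 ⇒ step 1: CCB ⇒ B·B·BA
    C ↦ B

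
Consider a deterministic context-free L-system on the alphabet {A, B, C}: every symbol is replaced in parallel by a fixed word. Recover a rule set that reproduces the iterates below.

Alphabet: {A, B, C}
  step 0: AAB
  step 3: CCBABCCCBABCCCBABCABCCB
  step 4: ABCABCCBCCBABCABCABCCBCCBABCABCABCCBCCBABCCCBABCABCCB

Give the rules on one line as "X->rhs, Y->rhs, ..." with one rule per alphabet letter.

  step 3 ⇒ step 4: CCBABCCCBABCCCBABCABCCB ⇒ ABC·ABC·CB·C·CB·ABC·ABC·ABC·CB·C·CB·ABC·ABC·ABC·CB·C·CB·ABC·C·CB·ABC·ABC·CB
    A ↦ C
    B ↦ CB
    C ↦ ABC

A->C, B->CB, C->ABC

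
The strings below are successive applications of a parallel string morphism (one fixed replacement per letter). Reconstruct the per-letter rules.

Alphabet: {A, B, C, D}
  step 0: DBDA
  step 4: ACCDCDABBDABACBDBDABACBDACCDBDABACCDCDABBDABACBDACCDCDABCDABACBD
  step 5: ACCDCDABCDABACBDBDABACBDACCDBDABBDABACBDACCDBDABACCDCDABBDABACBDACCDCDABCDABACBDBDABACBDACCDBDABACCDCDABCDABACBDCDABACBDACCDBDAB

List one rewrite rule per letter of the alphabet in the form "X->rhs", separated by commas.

  step 4 ⇒ step 5: ACCDCDABBDABACBDBDABACBDACCDBDABACCDCDABBDABACBDACCDCDABCDABACBD ⇒ AC·CD·CD·AB·CD·AB·AC·BD·BD·AB·AC·BD·AC·CD·BD·AB·BD·AB·AC·BD·AC·CD·BD·AB·AC·CD·CD·AB·BD·AB·AC·BD·AC·CD·CD·AB·CD·AB·AC·BD·BD·AB·AC·BD·AC·CD·BD·AB·AC·CD·CD·AB·CD·AB·AC·BD·CD·AB·AC·BD·AC·CD·BD·AB
    A ↦ AC
    B ↦ BD
    C ↦ CD
    D ↦ AB

A->AC, B->BD, C->CD, D->AB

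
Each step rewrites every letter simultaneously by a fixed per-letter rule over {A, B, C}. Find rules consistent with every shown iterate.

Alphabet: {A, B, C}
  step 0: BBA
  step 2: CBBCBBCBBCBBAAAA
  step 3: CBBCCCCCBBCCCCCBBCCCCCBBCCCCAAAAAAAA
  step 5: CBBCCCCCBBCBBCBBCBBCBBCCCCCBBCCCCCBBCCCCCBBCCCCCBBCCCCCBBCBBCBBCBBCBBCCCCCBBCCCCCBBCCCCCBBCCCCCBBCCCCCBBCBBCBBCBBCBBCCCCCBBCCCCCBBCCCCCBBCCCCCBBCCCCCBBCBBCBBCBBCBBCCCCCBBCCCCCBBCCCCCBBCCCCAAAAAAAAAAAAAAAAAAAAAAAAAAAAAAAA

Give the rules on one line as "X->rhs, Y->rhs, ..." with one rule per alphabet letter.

A->AA, B->CC, C->CBB

  step 2 ⇒ step 3: CBBCBBCBBCBBAAAA ⇒ CBB·CC·CC·CBB·CC·CC·CBB·CC·CC·CBB·CC·CC·AA·AA·AA·AA
    A ↦ AA
    B ↦ CC
    C ↦ CBB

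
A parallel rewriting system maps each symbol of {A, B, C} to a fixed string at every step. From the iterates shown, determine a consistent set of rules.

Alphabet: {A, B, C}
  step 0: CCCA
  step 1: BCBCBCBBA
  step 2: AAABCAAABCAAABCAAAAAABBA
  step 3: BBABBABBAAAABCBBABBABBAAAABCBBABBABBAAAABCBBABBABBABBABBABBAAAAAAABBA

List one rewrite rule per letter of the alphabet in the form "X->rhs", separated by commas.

  step 2 ⇒ step 3: AAABCAAABCAAABCAAAAAABBA ⇒ BBA·BBA·BBA·AAA·BC·BBA·BBA·BBA·AAA·BC·BBA·BBA·BBA·AAA·BC·BBA·BBA·BBA·BBA·BBA·BBA·AAA·AAA·BBA
    A ↦ BBA
    B ↦ AAA
    C ↦ BC

A->BBA, B->AAA, C->BC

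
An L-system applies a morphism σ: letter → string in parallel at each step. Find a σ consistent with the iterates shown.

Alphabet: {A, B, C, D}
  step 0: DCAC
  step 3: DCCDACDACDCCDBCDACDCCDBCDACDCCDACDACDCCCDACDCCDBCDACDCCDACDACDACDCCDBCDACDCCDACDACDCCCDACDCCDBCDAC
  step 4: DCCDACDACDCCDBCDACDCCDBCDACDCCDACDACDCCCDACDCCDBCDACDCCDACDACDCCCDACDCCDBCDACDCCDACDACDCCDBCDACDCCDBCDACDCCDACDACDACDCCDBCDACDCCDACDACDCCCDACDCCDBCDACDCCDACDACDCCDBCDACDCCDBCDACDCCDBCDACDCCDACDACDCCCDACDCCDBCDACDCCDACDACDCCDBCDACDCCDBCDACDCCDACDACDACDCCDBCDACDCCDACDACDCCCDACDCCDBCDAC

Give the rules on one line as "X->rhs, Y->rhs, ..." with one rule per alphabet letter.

  step 3 ⇒ step 4: DCCDACDACDCCDBCDACDCCDBCDACDCCDACDACDCCCDACDCCDBCDACDCCDACDACDACDCCDBCDACDCCDACDACDCCCDACDCCDBCDAC ⇒ DCC·DAC·DAC·DCC·DBC·DAC·DCC·DBC·DAC·DCC·DAC·DAC·DCC·C·DAC·DCC·DBC·DAC·DCC·DAC·DAC·DCC·C·DAC·DCC·DBC·DAC·DCC·DAC·DAC·DCC·DBC·DAC·DCC·DBC·DAC·DCC·DAC·DAC·DAC·DCC·DBC·DAC·DCC·DAC·DAC·DCC·C·DAC·DCC·DBC·DAC·DCC·DAC·DAC·DCC·DBC·DAC·DCC·DBC·DAC·DCC·DBC·DAC·DCC·DAC·DAC·DCC·C·DAC·DCC·DBC·DAC·DCC·DAC·DAC·DCC·DBC·DAC·DCC·DBC·DAC·DCC·DAC·DAC·DAC·DCC·DBC·DAC·DCC·DAC·DAC·DCC·C·DAC·DCC·DBC·DAC
    A ↦ DBC
    B ↦ C
    C ↦ DAC
    D ↦ DCC

A->DBC, B->C, C->DAC, D->DCC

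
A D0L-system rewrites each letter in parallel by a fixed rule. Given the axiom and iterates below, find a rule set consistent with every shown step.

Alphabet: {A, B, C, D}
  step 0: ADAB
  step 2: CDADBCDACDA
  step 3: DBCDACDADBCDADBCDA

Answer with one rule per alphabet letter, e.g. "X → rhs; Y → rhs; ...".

A->DA, B->DA, C->DB, D->C

  step 2 ⇒ step 3: CDADBCDACDA ⇒ DB·C·DA·C·DA·DB·C·DA·DB·C·DA
    A ↦ DA
    B ↦ DA
    C ↦ DB
    D ↦ C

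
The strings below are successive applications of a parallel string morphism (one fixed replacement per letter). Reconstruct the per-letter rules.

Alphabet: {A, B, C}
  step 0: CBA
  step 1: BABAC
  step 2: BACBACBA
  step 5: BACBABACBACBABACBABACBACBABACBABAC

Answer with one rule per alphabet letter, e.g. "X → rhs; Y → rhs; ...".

A->C, B->BA, C->BA

  step 1 ⇒ step 2: BABAC ⇒ BA·C·BA·C·BA
    A ↦ C
    B ↦ BA
    C ↦ BA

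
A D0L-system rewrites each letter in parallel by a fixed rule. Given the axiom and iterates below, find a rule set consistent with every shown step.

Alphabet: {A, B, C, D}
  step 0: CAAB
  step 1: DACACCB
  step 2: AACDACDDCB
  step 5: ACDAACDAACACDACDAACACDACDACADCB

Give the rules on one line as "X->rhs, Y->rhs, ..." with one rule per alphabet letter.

A->AC, B->CB, C->D, D->A

  step 1 ⇒ step 2: DACACCB ⇒ A·AC·D·AC·D·D·CB
    A ↦ AC
    B ↦ CB
    C ↦ D
    D ↦ A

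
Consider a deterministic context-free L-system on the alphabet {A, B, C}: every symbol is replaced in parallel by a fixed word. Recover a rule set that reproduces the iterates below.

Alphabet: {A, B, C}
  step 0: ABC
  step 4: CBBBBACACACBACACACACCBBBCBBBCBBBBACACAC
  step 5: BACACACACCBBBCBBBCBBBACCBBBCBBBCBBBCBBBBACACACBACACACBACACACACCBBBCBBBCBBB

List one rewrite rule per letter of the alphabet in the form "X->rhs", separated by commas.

A->CBB, B->AC, C->B

  step 4 ⇒ step 5: CBBBBACACACBACACACACCBBBCBBBCBBBBACACAC ⇒ B·AC·AC·AC·AC·CBB·B·CBB·B·CBB·B·AC·CBB·B·CBB·B·CBB·B·CBB·B·B·AC·AC·AC·B·AC·AC·AC·B·AC·AC·AC·AC·CBB·B·CBB·B·CBB·B
    A ↦ CBB
    B ↦ AC
    C ↦ B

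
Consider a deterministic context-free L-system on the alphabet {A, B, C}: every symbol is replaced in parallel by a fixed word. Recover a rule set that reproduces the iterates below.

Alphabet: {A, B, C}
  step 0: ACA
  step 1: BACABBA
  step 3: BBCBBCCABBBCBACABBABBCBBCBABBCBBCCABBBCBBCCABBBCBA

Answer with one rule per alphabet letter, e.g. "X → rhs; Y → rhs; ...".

  step 0 ⇒ step 1: ACA ⇒ BA·CAB·BA
    A ↦ BA
    C ↦ CAB
    B ↦ BBC  (constrained at step 1)

A->BA, B->BBC, C->CAB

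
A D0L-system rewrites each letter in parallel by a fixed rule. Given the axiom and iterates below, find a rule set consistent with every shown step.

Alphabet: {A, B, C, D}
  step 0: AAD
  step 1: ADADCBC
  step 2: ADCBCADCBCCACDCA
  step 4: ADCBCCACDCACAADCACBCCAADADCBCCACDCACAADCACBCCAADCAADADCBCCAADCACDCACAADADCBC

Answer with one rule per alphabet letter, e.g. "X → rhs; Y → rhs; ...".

A->AD, B->CD, C->CA, D->CBC

  step 1 ⇒ step 2: ADADCBC ⇒ AD·CBC·AD·CBC·CA·CD·CA
    A ↦ AD
    B ↦ CD
    C ↦ CA
    D ↦ CBC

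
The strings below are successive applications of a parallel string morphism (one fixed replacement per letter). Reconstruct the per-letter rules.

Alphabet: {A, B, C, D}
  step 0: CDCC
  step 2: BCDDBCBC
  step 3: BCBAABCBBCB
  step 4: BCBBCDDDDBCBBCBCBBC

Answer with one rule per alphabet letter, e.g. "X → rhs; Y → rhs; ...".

  step 3 ⇒ step 4: BCBAABCBBCB ⇒ BC·B·BC·DD·DD·BC·B·BC·BC·B·BC
    A ↦ DD
    B ↦ BC
    C ↦ B
  step 2 ⇒ step 3: BCDDBCBC ⇒ BC·B·A·A·BC·B·BC·B
    D ↦ A

A->DD, B->BC, C->B, D->A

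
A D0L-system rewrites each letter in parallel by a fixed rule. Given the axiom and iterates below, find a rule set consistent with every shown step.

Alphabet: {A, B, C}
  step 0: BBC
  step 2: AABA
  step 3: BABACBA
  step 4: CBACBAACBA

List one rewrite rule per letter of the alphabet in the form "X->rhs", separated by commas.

  step 3 ⇒ step 4: BABACBA ⇒ C·BA·C·BA·A·C·BA
    A ↦ BA
    B ↦ C
    C ↦ A

A->BA, B->C, C->A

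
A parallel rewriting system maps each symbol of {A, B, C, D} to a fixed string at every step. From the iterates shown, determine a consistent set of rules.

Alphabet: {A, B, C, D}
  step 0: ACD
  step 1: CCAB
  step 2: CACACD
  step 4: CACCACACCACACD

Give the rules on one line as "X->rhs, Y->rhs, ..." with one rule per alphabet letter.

  step 1 ⇒ step 2: CCAB ⇒ CA·CA·C·D
    A ↦ C
    B ↦ D
    C ↦ CA
  step 0 ⇒ step 1: ACD ⇒ C·CA·B
    D ↦ B

A->C, B->D, C->CA, D->B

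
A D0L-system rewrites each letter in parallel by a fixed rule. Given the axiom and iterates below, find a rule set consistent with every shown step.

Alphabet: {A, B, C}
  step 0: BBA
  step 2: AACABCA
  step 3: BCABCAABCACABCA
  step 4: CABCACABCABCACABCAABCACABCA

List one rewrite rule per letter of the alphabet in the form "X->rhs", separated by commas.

A->BCA, B->C, C->A

  step 3 ⇒ step 4: BCABCAABCACABCA ⇒ C·A·BCA·C·A·BCA·BCA·C·A·BCA·A·BCA·C·A·BCA
    A ↦ BCA
    B ↦ C
    C ↦ A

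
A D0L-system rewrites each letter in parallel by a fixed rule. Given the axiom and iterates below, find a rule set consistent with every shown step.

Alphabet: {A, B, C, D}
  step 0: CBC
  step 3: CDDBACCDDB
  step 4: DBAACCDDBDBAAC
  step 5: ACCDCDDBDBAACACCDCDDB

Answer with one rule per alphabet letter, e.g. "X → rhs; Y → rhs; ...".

  step 4 ⇒ step 5: DBAACCDDBDBAAC ⇒ A·C·CD·CD·DB·DB·A·A·C·A·C·CD·CD·DB
    A ↦ CD
    B ↦ C
    C ↦ DB
    D ↦ A

A->CD, B->C, C->DB, D->A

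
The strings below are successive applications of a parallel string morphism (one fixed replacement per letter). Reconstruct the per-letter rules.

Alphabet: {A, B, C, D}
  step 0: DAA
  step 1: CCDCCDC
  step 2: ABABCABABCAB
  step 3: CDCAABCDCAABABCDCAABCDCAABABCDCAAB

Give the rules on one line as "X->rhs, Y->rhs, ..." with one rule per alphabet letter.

  step 2 ⇒ step 3: ABABCABABCAB ⇒ CDC·AAB·CDC·AAB·AB·CDC·AAB·CDC·AAB·AB·CDC·AAB
    A ↦ CDC
    B ↦ AAB
    C ↦ AB
  step 0 ⇒ step 1: DAA ⇒ C·CDC·CDC
    D ↦ C

A->CDC, B->AAB, C->AB, D->C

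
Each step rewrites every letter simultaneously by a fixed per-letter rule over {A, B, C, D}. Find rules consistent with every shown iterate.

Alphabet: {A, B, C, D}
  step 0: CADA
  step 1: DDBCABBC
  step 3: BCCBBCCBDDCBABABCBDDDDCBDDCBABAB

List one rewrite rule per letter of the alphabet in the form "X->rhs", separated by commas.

A->BC, B->CB, C->DD, D->AB

  step 0 ⇒ step 1: CADA ⇒ DD·BC·AB·BC
    A ↦ BC
    C ↦ DD
    D ↦ AB
    B ↦ CB  (constrained at step 1)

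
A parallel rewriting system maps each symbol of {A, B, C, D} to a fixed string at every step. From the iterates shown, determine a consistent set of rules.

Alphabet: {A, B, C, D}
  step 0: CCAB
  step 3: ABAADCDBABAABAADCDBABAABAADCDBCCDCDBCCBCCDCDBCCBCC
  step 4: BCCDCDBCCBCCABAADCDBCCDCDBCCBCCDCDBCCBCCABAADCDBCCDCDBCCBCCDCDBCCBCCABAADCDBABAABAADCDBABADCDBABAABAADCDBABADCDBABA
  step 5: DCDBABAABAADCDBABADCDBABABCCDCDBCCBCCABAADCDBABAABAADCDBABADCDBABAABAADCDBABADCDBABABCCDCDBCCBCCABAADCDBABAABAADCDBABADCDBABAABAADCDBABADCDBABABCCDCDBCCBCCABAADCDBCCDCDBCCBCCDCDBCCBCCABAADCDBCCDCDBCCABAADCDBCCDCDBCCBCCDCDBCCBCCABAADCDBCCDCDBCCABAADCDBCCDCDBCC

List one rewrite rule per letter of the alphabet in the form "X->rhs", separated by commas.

  step 4 ⇒ step 5: BCCDCDBCCBCCABAADCDBCCDCDBCCBCCDCDBCCBCCABAADCDBCCDCDBCCBCCDCDBCCBCCABAADCDBABAABAADCDBABADCDBABAABAADCDBABADCDBABA ⇒ DCD·BA·BA·A·BA·A·DCD·BA·BA·DCD·BA·BA·BCC·DCD·BCC·BCC·A·BA·A·DCD·BA·BA·A·BA·A·DCD·BA·BA·DCD·BA·BA·A·BA·A·DCD·BA·BA·DCD·BA·BA·BCC·DCD·BCC·BCC·A·BA·A·DCD·BA·BA·A·BA·A·DCD·BA·BA·DCD·BA·BA·A·BA·A·DCD·BA·BA·DCD·BA·BA·BCC·DCD·BCC·BCC·A·BA·A·DCD·BCC·DCD·BCC·BCC·DCD·BCC·BCC·A·BA·A·DCD·BCC·DCD·BCC·A·BA·A·DCD·BCC·DCD·BCC·BCC·DCD·BCC·BCC·A·BA·A·DCD·BCC·DCD·BCC·A·BA·A·DCD·BCC·DCD·BCC
    A ↦ BCC
    B ↦ DCD
    C ↦ BA
    D ↦ A

A->BCC, B->DCD, C->BA, D->A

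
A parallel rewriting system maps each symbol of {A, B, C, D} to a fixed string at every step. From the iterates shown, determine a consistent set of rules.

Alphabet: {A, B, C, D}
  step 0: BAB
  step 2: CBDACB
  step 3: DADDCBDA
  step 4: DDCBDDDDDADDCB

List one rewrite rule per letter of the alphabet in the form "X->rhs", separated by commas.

A->CB, B->A, C->D, D->DD

  step 3 ⇒ step 4: DADDCBDA ⇒ DD·CB·DD·DD·D·A·DD·CB
    A ↦ CB
    B ↦ A
    C ↦ D
    D ↦ DD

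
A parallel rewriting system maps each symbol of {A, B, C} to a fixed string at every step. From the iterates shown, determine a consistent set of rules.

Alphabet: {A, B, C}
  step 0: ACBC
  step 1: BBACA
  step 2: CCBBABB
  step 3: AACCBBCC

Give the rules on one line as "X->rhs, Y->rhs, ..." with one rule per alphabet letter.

A->BB, B->C, C->A

  step 2 ⇒ step 3: CCBBABB ⇒ A·A·C·C·BB·C·C
    A ↦ BB
    B ↦ C
    C ↦ A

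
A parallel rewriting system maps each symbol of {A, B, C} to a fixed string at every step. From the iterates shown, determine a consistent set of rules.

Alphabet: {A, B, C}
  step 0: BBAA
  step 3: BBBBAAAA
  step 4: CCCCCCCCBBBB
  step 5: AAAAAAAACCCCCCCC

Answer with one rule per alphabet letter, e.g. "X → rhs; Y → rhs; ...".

A->B, B->CC, C->A

  step 4 ⇒ step 5: CCCCCCCCBBBB ⇒ A·A·A·A·A·A·A·A·CC·CC·CC·CC
    B ↦ CC
    C ↦ A
  step 3 ⇒ step 4: BBBBAAAA ⇒ CC·CC·CC·CC·B·B·B·B
    A ↦ B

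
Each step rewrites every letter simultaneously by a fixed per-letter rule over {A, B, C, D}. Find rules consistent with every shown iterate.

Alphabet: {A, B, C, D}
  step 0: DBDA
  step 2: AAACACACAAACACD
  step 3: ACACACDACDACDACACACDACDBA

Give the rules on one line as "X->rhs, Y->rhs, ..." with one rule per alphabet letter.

A->AC, B->AA, C->D, D->BA

  step 2 ⇒ step 3: AAACACACAAACACD ⇒ AC·AC·AC·D·AC·D·AC·D·AC·AC·AC·D·AC·D·BA
    A ↦ AC
    C ↦ D
    D ↦ BA
    B ↦ AA  (constrained at step 0)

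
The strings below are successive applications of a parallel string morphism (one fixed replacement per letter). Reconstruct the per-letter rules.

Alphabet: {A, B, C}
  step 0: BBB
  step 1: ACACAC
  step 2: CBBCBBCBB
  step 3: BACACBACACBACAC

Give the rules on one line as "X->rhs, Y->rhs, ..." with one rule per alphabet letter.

  step 2 ⇒ step 3: CBBCBBCBB ⇒ B·AC·AC·B·AC·AC·B·AC·AC
    B ↦ AC
    C ↦ B
  step 1 ⇒ step 2: ACACAC ⇒ CB·B·CB·B·CB·B
    A ↦ CB

A->CB, B->AC, C->B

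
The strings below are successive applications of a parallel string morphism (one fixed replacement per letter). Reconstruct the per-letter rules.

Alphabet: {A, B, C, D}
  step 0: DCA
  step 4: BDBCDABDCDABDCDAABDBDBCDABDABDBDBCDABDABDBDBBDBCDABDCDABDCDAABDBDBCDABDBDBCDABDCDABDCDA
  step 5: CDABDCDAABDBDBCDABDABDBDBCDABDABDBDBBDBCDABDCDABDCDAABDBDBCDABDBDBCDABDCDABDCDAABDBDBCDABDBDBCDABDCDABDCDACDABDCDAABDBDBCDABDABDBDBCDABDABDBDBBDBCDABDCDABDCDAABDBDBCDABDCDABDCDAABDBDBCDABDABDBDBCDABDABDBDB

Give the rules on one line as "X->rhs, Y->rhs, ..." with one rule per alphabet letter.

A->BDB, B->CDA, C->A, D->BD

  step 4 ⇒ step 5: BDBCDABDCDABDCDAABDBDBCDABDABDBDBCDABDABDBDBBDBCDABDCDABDCDAABDBDBCDABDBDBCDABDCDABDCDA ⇒ CDA·BD·CDA·A·BD·BDB·CDA·BD·A·BD·BDB·CDA·BD·A·BD·BDB·BDB·CDA·BD·CDA·BD·CDA·A·BD·BDB·CDA·BD·BDB·CDA·BD·CDA·BD·CDA·A·BD·BDB·CDA·BD·BDB·CDA·BD·CDA·BD·CDA·CDA·BD·CDA·A·BD·BDB·CDA·BD·A·BD·BDB·CDA·BD·A·BD·BDB·BDB·CDA·BD·CDA·BD·CDA·A·BD·BDB·CDA·BD·CDA·BD·CDA·A·BD·BDB·CDA·BD·A·BD·BDB·CDA·BD·A·BD·BDB
    A ↦ BDB
    B ↦ CDA
    C ↦ A
    D ↦ BD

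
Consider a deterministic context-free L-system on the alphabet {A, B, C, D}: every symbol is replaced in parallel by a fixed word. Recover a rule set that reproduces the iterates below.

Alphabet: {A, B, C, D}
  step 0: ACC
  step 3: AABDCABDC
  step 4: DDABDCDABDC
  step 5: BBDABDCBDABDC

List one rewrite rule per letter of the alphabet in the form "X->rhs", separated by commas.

  step 4 ⇒ step 5: DDABDCDABDC ⇒ B·B·D·A·B·DC·B·D·A·B·DC
    A ↦ D
    B ↦ A
    C ↦ DC
    D ↦ B

A->D, B->A, C->DC, D->B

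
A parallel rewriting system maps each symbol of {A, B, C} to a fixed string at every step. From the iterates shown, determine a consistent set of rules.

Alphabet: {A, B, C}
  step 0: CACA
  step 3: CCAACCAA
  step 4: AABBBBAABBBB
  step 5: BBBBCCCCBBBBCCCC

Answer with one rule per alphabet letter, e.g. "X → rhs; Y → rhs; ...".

  step 4 ⇒ step 5: AABBBBAABBBB ⇒ BB·BB·C·C·C·C·BB·BB·C·C·C·C
    A ↦ BB
    B ↦ C
  step 3 ⇒ step 4: CCAACCAA ⇒ A·A·BB·BB·A·A·BB·BB
    C ↦ A

A->BB, B->C, C->A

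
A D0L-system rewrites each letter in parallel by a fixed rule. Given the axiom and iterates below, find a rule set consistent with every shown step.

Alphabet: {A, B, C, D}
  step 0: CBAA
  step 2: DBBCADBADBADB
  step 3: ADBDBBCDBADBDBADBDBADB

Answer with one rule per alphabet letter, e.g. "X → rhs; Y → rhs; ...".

A->DB, B->DB, C->BC, D->A

  step 2 ⇒ step 3: DBBCADBADBADB ⇒ A·DB·DB·BC·DB·A·DB·DB·A·DB·DB·A·DB
    A ↦ DB
    B ↦ DB
    C ↦ BC
    D ↦ A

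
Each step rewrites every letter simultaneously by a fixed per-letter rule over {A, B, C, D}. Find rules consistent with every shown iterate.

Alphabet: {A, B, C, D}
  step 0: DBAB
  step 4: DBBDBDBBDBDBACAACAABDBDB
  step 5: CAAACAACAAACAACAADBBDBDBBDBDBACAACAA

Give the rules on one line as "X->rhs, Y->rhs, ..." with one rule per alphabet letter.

  step 4 ⇒ step 5: DBBDBDBBDBDBACAACAABDBDB ⇒ CA·A·A·CA·A·CA·A·A·CA·A·CA·A·DB·B·DB·DB·B·DB·DB·A·CA·A·CA·A
    A ↦ DB
    B ↦ A
    C ↦ B
    D ↦ CA

A->DB, B->A, C->B, D->CA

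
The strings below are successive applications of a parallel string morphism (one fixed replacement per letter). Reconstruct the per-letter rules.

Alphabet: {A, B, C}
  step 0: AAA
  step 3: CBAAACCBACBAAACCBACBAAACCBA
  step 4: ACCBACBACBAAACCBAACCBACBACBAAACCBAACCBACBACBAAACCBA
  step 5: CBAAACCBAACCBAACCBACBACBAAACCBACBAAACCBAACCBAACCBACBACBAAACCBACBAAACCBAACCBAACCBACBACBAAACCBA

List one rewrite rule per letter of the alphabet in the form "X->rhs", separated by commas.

  step 4 ⇒ step 5: ACCBACBACBAAACCBAACCBACBACBAAACCBAACCBACBACBAAACCBA ⇒ CBA·A·A·C·CBA·A·C·CBA·A·C·CBA·CBA·CBA·A·A·C·CBA·CBA·A·A·C·CBA·A·C·CBA·A·C·CBA·CBA·CBA·A·A·C·CBA·CBA·A·A·C·CBA·A·C·CBA·A·C·CBA·CBA·CBA·A·A·C·CBA
    A ↦ CBA
    B ↦ C
    C ↦ A

A->CBA, B->C, C->A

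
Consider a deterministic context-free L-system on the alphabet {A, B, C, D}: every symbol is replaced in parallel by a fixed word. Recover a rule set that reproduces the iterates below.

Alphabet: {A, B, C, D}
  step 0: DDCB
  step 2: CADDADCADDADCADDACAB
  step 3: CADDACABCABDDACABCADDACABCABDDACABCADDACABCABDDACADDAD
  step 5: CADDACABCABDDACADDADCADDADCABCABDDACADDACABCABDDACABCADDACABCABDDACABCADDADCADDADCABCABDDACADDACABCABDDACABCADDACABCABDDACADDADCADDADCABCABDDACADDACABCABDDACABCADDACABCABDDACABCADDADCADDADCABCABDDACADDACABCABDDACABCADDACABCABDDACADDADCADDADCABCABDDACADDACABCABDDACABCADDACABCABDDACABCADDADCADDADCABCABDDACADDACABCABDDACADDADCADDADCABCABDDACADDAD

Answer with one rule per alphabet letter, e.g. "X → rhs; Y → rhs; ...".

  step 2 ⇒ step 3: CADDADCADDADCADDACAB ⇒ CA·DDA·CAB·CAB·DDA·CAB·CA·DDA·CAB·CAB·DDA·CAB·CA·DDA·CAB·CAB·DDA·CA·DDA·D
    A ↦ DDA
    B ↦ D
    C ↦ CA
    D ↦ CAB

A->DDA, B->D, C->CA, D->CAB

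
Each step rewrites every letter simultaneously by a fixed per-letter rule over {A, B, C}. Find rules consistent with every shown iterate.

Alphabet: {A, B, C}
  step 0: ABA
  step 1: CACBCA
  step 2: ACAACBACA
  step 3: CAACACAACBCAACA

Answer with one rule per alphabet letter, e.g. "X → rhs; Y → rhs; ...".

A->CA, B->CB, C->A

  step 2 ⇒ step 3: ACAACBACA ⇒ CA·A·CA·CA·A·CB·CA·A·CA
    A ↦ CA
    B ↦ CB
    C ↦ A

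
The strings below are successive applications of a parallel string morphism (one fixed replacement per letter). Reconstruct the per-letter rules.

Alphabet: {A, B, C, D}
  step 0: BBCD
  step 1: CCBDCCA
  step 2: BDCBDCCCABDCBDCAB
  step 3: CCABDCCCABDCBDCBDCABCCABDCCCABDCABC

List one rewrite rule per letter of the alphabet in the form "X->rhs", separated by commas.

A->AB, B->C, C->BDC, D->CA

  step 2 ⇒ step 3: BDCBDCCCABDCBDCAB ⇒ C·CA·BDC·C·CA·BDC·BDC·BDC·AB·C·CA·BDC·C·CA·BDC·AB·C
    A ↦ AB
    B ↦ C
    C ↦ BDC
    D ↦ CA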